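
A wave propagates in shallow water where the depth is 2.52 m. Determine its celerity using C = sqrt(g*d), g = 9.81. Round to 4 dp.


Using the shallow-water approximation:
C = sqrt(g * d) = sqrt(9.81 * 2.52)
C = sqrt(24.7212)
C = 4.9720 m/s

4.9720


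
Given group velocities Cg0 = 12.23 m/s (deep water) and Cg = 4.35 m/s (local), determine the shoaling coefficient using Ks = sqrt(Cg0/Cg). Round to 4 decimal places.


Ks = sqrt(Cg0 / Cg)
Ks = sqrt(12.23 / 4.35)
Ks = sqrt(2.8115)
Ks = 1.6768

1.6768


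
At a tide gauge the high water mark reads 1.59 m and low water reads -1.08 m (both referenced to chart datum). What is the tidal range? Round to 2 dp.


Tidal range = High water - Low water
Tidal range = 1.59 - (-1.08)
Tidal range = 2.67 m

2.67


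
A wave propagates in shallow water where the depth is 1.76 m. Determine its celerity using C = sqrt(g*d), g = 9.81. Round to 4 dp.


Using the shallow-water approximation:
C = sqrt(g * d) = sqrt(9.81 * 1.76)
C = sqrt(17.2656)
C = 4.1552 m/s

4.1552


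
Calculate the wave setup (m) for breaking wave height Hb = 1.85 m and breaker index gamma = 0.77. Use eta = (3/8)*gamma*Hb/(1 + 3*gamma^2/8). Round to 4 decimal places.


eta = (3/8) * gamma * Hb / (1 + 3*gamma^2/8)
Numerator = (3/8) * 0.77 * 1.85 = 0.534188
Denominator = 1 + 3*0.77^2/8 = 1 + 0.222338 = 1.222338
eta = 0.534188 / 1.222338
eta = 0.4370 m

0.4370


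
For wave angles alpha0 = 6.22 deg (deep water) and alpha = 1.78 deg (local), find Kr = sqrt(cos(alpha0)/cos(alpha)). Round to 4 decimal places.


Kr = sqrt(cos(alpha0) / cos(alpha))
cos(6.22) = 0.994113
cos(1.78) = 0.999517
Kr = sqrt(0.994113 / 0.999517)
Kr = sqrt(0.994593)
Kr = 0.9973

0.9973


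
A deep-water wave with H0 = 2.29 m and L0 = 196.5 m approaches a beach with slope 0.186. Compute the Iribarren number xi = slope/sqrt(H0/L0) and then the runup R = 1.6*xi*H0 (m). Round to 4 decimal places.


xi = slope / sqrt(H0/L0)
H0/L0 = 2.29/196.5 = 0.011654
sqrt(0.011654) = 0.107953
xi = 0.186 / 0.107953 = 1.722965
R = 1.6 * xi * H0 = 1.6 * 1.722965 * 2.29
R = 6.3129 m

6.3129


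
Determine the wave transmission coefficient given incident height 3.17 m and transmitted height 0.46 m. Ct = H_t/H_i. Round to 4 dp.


Ct = H_t / H_i
Ct = 0.46 / 3.17
Ct = 0.1451

0.1451


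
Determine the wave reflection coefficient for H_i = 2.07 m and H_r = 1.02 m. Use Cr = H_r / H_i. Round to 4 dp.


Cr = H_r / H_i
Cr = 1.02 / 2.07
Cr = 0.4928

0.4928


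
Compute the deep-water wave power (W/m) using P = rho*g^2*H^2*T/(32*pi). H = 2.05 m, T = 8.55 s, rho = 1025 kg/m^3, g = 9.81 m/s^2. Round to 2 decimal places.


P = rho * g^2 * H^2 * T / (32 * pi)
P = 1025 * 9.81^2 * 2.05^2 * 8.55 / (32 * pi)
P = 1025 * 96.2361 * 4.2025 * 8.55 / 100.53096
P = 35256.23 W/m

35256.23


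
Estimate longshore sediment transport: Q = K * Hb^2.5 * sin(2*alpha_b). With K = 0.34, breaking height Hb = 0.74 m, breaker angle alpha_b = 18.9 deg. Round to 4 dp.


Q = K * Hb^2.5 * sin(2 * alpha_b)
Hb^2.5 = 0.74^2.5 = 0.471063
sin(2 * 18.9) = sin(37.8) = 0.612907
Q = 0.34 * 0.471063 * 0.612907
Q = 0.0982 m^3/s

0.0982


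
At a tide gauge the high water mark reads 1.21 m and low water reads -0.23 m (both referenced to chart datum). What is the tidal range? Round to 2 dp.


Tidal range = High water - Low water
Tidal range = 1.21 - (-0.23)
Tidal range = 1.44 m

1.44


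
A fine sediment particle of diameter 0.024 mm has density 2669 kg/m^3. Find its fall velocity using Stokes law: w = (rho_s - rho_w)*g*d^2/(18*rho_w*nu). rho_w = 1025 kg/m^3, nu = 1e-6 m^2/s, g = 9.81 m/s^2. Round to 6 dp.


w = (rho_s - rho_w) * g * d^2 / (18 * rho_w * nu)
d = 0.024 mm = 0.000024 m
rho_s - rho_w = 2669 - 1025 = 1644
Numerator = 1644 * 9.81 * (0.000024)^2 = 0.000009289521
Denominator = 18 * 1025 * 1e-6 = 0.018450
w = 0.000503 m/s

0.000503


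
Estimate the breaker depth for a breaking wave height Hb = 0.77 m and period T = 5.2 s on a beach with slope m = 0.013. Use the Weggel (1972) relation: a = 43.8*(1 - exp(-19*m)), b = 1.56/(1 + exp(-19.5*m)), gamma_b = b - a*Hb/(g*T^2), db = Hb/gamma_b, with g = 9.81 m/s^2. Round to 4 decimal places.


a = 43.8 * (1 - exp(-19 * m))
exp(-19 * 0.013) = exp(-0.2470) = 0.781141
a = 43.8 * (1 - 0.781141) = 9.586038
b = 1.56 / (1 + exp(-19.5 * m))
exp(-19.5 * 0.013) = exp(-0.2535) = 0.776080
b = 1.56 / (1 + 0.776080) = 0.878339
Hb / (g * T^2) = 0.77 / (9.81 * 5.2^2) = 0.77 / 265.2624 = 0.00290279
gamma_b = b - a * Hb/(g*T^2) = 0.878339 - 9.586038 * 0.00290279 = 0.850513
db = Hb / gamma_b = 0.77 / 0.850513
db = 0.9053 m

0.9053


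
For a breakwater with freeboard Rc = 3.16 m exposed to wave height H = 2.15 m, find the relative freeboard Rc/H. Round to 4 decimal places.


Relative freeboard = Rc / H
= 3.16 / 2.15
= 1.4698

1.4698


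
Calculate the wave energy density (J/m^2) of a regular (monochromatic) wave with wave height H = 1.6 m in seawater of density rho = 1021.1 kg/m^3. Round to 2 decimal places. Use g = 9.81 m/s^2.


E = (1/8) * rho * g * H^2
E = (1/8) * 1021.1 * 9.81 * 1.6^2
E = 0.125 * 1021.1 * 9.81 * 2.5600
E = 3205.44 J/m^2

3205.44


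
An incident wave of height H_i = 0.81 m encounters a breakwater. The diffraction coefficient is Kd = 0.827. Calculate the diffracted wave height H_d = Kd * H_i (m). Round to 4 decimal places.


H_d = Kd * H_i
H_d = 0.827 * 0.81
H_d = 0.6699 m

0.6699


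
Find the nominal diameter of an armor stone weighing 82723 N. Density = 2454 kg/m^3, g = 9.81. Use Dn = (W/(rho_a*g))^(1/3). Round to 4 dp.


V = W / (rho_a * g)
V = 82723 / (2454 * 9.81)
V = 82723 / 24073.74
V = 3.436234 m^3
Dn = V^(1/3) = 3.436234^(1/3)
Dn = 1.5090 m

1.5090


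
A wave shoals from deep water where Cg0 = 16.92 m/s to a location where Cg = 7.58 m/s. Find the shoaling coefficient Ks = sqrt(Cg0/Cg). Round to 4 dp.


Ks = sqrt(Cg0 / Cg)
Ks = sqrt(16.92 / 7.58)
Ks = sqrt(2.2322)
Ks = 1.4941

1.4941


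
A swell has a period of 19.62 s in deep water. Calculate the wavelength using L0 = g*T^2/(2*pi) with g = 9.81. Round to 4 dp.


L0 = g * T^2 / (2 * pi)
L0 = 9.81 * 19.62^2 / (2 * pi)
L0 = 9.81 * 384.9444 / 6.28319
L0 = 3776.3046 / 6.28319
L0 = 601.0175 m

601.0175


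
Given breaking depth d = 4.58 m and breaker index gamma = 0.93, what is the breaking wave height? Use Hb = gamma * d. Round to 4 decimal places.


Hb = gamma * d
Hb = 0.93 * 4.58
Hb = 4.2594 m

4.2594


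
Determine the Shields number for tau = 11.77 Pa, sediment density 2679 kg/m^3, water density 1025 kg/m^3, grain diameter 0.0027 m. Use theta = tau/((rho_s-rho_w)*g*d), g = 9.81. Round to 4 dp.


theta = tau / ((rho_s - rho_w) * g * d)
rho_s - rho_w = 2679 - 1025 = 1654
Denominator = 1654 * 9.81 * 0.0027 = 43.809498
theta = 11.77 / 43.809498
theta = 0.2687

0.2687


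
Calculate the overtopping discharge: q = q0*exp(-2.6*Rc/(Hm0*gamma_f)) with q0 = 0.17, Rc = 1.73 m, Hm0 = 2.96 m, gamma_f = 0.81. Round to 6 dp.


q = q0 * exp(-2.6 * Rc / (Hm0 * gamma_f))
Exponent = -2.6 * 1.73 / (2.96 * 0.81)
= -2.6 * 1.73 / 2.3976
= -1.876043
exp(-1.876043) = 0.153195
q = 0.17 * 0.153195
q = 0.026043 m^3/s/m

0.026043


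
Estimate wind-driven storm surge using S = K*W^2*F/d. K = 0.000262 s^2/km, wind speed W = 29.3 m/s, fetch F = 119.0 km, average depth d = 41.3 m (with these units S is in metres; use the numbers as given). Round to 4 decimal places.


S = K * W^2 * F / d
W^2 = 29.3^2 = 858.49
S = 0.000262 * 858.49 * 119.0 / 41.3
Numerator = 0.000262 * 858.49 * 119.0 = 26.766001
S = 26.766001 / 41.3 = 0.6481 m

0.6481


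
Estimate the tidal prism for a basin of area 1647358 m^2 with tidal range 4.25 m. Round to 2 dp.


Tidal prism = Area * Tidal range
P = 1647358 * 4.25
P = 7001271.50 m^3

7001271.50


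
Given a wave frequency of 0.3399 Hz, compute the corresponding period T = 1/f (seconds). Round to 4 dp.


T = 1 / f
T = 1 / 0.3399
T = 2.9420 s

2.9420


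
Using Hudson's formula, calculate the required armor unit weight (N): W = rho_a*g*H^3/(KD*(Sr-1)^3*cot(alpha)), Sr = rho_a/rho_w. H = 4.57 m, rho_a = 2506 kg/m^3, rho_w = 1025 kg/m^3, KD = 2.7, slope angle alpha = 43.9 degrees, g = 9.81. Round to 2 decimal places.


Sr = rho_a / rho_w = 2506 / 1025 = 2.444878
(Sr - 1) = 1.444878
(Sr - 1)^3 = 3.016432
cot(43.9) = 1 / tan(43.9) = 1 / 0.962322 = 1.039154
Numerator = 2506 * 9.81 * 4.57^3 = 2346381.7618
Denominator = 2.7 * 3.016432 * 1.039154 = 8.463250
W = 2346381.7618 / 8.463250
W = 277243.59 N

277243.59


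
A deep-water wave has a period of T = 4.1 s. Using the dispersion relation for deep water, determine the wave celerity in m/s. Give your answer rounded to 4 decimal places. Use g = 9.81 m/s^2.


We use the deep-water celerity formula:
C = g * T / (2 * pi)
C = 9.81 * 4.1 / (2 * 3.14159...)
C = 40.221000 / 6.283185
C = 6.4014 m/s

6.4014


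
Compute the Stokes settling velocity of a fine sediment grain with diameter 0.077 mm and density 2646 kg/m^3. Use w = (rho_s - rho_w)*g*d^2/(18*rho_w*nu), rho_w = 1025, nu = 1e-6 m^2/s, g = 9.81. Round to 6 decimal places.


w = (rho_s - rho_w) * g * d^2 / (18 * rho_w * nu)
d = 0.077 mm = 0.000077 m
rho_s - rho_w = 2646 - 1025 = 1621
Numerator = 1621 * 9.81 * (0.000077)^2 = 0.000094283017
Denominator = 18 * 1025 * 1e-6 = 0.018450
w = 0.005110 m/s

0.005110


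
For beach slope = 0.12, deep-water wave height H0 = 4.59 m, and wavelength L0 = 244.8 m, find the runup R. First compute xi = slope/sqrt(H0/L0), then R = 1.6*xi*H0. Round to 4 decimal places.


xi = slope / sqrt(H0/L0)
H0/L0 = 4.59/244.8 = 0.018750
sqrt(0.018750) = 0.136931
xi = 0.12 / 0.136931 = 0.876356
R = 1.6 * xi * H0 = 1.6 * 0.876356 * 4.59
R = 6.4360 m

6.4360


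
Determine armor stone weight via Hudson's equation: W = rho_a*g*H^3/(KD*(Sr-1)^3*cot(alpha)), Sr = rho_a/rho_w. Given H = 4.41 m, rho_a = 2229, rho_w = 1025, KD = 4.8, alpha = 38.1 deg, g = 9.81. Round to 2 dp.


Sr = rho_a / rho_w = 2229 / 1025 = 2.174634
(Sr - 1) = 1.174634
(Sr - 1)^3 = 1.620720
cot(38.1) = 1 / tan(38.1) = 1 / 0.784100 = 1.275347
Numerator = 2229 * 9.81 * 4.41^3 = 1875404.0272
Denominator = 4.8 * 1.620720 * 1.275347 = 9.921505
W = 1875404.0272 / 9.921505
W = 189024.15 N

189024.15


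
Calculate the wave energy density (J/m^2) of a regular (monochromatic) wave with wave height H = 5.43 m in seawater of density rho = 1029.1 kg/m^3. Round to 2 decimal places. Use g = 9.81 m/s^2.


E = (1/8) * rho * g * H^2
E = (1/8) * 1029.1 * 9.81 * 5.43^2
E = 0.125 * 1029.1 * 9.81 * 29.4849
E = 37207.99 J/m^2

37207.99


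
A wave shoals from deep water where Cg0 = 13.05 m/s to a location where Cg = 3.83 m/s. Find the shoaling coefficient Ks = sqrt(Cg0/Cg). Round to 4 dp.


Ks = sqrt(Cg0 / Cg)
Ks = sqrt(13.05 / 3.83)
Ks = sqrt(3.4073)
Ks = 1.8459

1.8459


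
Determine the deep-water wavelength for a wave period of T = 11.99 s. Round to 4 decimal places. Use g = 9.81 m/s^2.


L0 = g * T^2 / (2 * pi)
L0 = 9.81 * 11.99^2 / (2 * pi)
L0 = 9.81 * 143.7601 / 6.28319
L0 = 1410.2866 / 6.28319
L0 = 224.4541 m

224.4541


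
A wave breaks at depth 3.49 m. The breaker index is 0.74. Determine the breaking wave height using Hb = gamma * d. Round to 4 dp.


Hb = gamma * d
Hb = 0.74 * 3.49
Hb = 2.5826 m

2.5826


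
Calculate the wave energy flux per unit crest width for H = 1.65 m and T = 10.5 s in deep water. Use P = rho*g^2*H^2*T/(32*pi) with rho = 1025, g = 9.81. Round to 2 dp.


P = rho * g^2 * H^2 * T / (32 * pi)
P = 1025 * 9.81^2 * 1.65^2 * 10.5 / (32 * pi)
P = 1025 * 96.2361 * 2.7225 * 10.5 / 100.53096
P = 28049.12 W/m

28049.12


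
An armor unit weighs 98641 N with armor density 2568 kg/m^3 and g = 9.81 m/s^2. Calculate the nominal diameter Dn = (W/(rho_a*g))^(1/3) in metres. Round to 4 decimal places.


V = W / (rho_a * g)
V = 98641 / (2568 * 9.81)
V = 98641 / 25192.08
V = 3.915556 m^3
Dn = V^(1/3) = 3.915556^(1/3)
Dn = 1.5762 m

1.5762


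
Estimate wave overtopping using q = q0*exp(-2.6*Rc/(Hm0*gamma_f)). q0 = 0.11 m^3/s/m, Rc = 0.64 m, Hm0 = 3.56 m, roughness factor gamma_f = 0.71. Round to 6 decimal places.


q = q0 * exp(-2.6 * Rc / (Hm0 * gamma_f))
Exponent = -2.6 * 0.64 / (3.56 * 0.71)
= -2.6 * 0.64 / 2.5276
= -0.658332
exp(-0.658332) = 0.517714
q = 0.11 * 0.517714
q = 0.056949 m^3/s/m

0.056949


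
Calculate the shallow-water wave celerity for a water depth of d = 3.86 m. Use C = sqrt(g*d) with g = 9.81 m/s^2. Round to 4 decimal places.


Using the shallow-water approximation:
C = sqrt(g * d) = sqrt(9.81 * 3.86)
C = sqrt(37.8666)
C = 6.1536 m/s

6.1536


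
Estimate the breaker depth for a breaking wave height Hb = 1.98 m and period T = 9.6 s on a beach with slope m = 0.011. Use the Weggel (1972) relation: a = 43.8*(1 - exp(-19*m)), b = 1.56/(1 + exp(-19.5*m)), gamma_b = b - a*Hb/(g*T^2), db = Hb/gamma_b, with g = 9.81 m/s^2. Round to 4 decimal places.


a = 43.8 * (1 - exp(-19 * m))
exp(-19 * 0.011) = exp(-0.2090) = 0.811395
a = 43.8 * (1 - 0.811395) = 8.260889
b = 1.56 / (1 + exp(-19.5 * m))
exp(-19.5 * 0.011) = exp(-0.2145) = 0.806945
b = 1.56 / (1 + 0.806945) = 0.863336
Hb / (g * T^2) = 1.98 / (9.81 * 9.6^2) = 1.98 / 904.0896 = 0.00219005
gamma_b = b - a * Hb/(g*T^2) = 0.863336 - 8.260889 * 0.00219005 = 0.845244
db = Hb / gamma_b = 1.98 / 0.845244
db = 2.3425 m

2.3425


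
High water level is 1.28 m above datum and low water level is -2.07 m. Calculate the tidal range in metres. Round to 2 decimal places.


Tidal range = High water - Low water
Tidal range = 1.28 - (-2.07)
Tidal range = 3.35 m

3.35


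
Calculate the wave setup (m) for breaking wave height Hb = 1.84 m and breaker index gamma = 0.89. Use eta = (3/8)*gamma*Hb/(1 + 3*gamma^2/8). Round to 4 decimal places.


eta = (3/8) * gamma * Hb / (1 + 3*gamma^2/8)
Numerator = (3/8) * 0.89 * 1.84 = 0.614100
Denominator = 1 + 3*0.89^2/8 = 1 + 0.297038 = 1.297038
eta = 0.614100 / 1.297038
eta = 0.4735 m

0.4735


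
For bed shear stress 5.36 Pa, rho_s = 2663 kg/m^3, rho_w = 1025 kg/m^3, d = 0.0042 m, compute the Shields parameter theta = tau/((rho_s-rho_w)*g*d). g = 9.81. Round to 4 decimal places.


theta = tau / ((rho_s - rho_w) * g * d)
rho_s - rho_w = 2663 - 1025 = 1638
Denominator = 1638 * 9.81 * 0.0042 = 67.488876
theta = 5.36 / 67.488876
theta = 0.0794

0.0794


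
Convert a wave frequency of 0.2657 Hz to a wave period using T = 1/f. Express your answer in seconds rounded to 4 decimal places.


T = 1 / f
T = 1 / 0.2657
T = 3.7636 s

3.7636


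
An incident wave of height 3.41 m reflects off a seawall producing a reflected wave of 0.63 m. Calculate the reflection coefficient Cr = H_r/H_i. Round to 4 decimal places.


Cr = H_r / H_i
Cr = 0.63 / 3.41
Cr = 0.1848

0.1848


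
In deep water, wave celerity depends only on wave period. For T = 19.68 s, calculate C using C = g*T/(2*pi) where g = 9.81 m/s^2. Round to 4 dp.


We use the deep-water celerity formula:
C = g * T / (2 * pi)
C = 9.81 * 19.68 / (2 * 3.14159...)
C = 193.060800 / 6.283185
C = 30.7266 m/s

30.7266


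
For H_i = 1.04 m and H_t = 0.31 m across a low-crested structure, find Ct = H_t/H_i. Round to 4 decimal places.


Ct = H_t / H_i
Ct = 0.31 / 1.04
Ct = 0.2981

0.2981


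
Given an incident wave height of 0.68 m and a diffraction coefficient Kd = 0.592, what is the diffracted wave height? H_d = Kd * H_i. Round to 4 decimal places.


H_d = Kd * H_i
H_d = 0.592 * 0.68
H_d = 0.4026 m

0.4026


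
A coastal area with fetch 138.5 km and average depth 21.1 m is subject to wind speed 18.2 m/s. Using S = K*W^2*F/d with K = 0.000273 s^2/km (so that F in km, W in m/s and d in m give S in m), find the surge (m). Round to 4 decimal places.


S = K * W^2 * F / d
W^2 = 18.2^2 = 331.24
S = 0.000273 * 331.24 * 138.5 / 21.1
Numerator = 0.000273 * 331.24 * 138.5 = 12.524350
S = 12.524350 / 21.1 = 0.5936 m

0.5936


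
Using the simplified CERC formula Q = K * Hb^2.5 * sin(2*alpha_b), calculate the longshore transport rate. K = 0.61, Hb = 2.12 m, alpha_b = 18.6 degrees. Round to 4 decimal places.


Q = K * Hb^2.5 * sin(2 * alpha_b)
Hb^2.5 = 2.12^2.5 = 6.543945
sin(2 * 18.6) = sin(37.2) = 0.604599
Q = 0.61 * 6.543945 * 0.604599
Q = 2.4134 m^3/s

2.4134


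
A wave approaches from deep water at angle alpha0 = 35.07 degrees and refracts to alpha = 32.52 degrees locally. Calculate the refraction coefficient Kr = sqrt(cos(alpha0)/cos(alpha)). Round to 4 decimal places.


Kr = sqrt(cos(alpha0) / cos(alpha))
cos(35.07) = 0.818451
cos(32.52) = 0.843204
Kr = sqrt(0.818451 / 0.843204)
Kr = sqrt(0.970644)
Kr = 0.9852

0.9852


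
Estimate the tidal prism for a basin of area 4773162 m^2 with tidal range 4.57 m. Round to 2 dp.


Tidal prism = Area * Tidal range
P = 4773162 * 4.57
P = 21813350.34 m^3

21813350.34


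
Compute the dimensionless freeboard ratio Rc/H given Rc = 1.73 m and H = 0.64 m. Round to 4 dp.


Relative freeboard = Rc / H
= 1.73 / 0.64
= 2.7031

2.7031


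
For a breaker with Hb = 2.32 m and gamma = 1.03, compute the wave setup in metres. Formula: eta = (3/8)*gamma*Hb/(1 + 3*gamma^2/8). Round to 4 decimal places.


eta = (3/8) * gamma * Hb / (1 + 3*gamma^2/8)
Numerator = (3/8) * 1.03 * 2.32 = 0.896100
Denominator = 1 + 3*1.03^2/8 = 1 + 0.397838 = 1.397838
eta = 0.896100 / 1.397838
eta = 0.6411 m

0.6411


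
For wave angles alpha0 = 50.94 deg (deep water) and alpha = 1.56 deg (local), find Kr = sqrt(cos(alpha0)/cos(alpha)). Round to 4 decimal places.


Kr = sqrt(cos(alpha0) / cos(alpha))
cos(50.94) = 0.630134
cos(1.56) = 0.999629
Kr = sqrt(0.630134 / 0.999629)
Kr = sqrt(0.630368)
Kr = 0.7940

0.7940


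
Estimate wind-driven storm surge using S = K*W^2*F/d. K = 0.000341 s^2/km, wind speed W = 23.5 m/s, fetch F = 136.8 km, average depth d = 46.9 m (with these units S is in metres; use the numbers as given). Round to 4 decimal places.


S = K * W^2 * F / d
W^2 = 23.5^2 = 552.25
S = 0.000341 * 552.25 * 136.8 / 46.9
Numerator = 0.000341 * 552.25 * 136.8 = 25.761800
S = 25.761800 / 46.9 = 0.5493 m

0.5493


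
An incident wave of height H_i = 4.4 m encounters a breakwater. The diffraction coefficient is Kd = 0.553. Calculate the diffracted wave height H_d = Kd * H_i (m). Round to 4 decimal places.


H_d = Kd * H_i
H_d = 0.553 * 4.4
H_d = 2.4332 m

2.4332


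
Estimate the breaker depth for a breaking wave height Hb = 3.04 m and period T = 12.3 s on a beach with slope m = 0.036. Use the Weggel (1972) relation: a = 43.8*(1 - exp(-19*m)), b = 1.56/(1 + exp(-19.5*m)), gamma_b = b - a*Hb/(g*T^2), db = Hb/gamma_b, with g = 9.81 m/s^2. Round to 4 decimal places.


a = 43.8 * (1 - exp(-19 * m))
exp(-19 * 0.036) = exp(-0.6840) = 0.504595
a = 43.8 * (1 - 0.504595) = 21.698758
b = 1.56 / (1 + exp(-19.5 * m))
exp(-19.5 * 0.036) = exp(-0.7020) = 0.495593
b = 1.56 / (1 + 0.495593) = 1.043064
Hb / (g * T^2) = 3.04 / (9.81 * 12.3^2) = 3.04 / 1484.1549 = 0.00204830
gamma_b = b - a * Hb/(g*T^2) = 1.043064 - 21.698758 * 0.00204830 = 0.998619
db = Hb / gamma_b = 3.04 / 0.998619
db = 3.0442 m

3.0442


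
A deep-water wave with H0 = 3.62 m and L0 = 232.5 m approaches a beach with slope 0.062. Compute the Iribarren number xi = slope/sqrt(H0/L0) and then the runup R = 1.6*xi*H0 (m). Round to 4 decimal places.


xi = slope / sqrt(H0/L0)
H0/L0 = 3.62/232.5 = 0.015570
sqrt(0.015570) = 0.124779
xi = 0.062 / 0.124779 = 0.496877
R = 1.6 * xi * H0 = 1.6 * 0.496877 * 3.62
R = 2.8779 m

2.8779


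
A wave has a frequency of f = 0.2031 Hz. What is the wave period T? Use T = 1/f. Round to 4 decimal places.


T = 1 / f
T = 1 / 0.2031
T = 4.9237 s

4.9237


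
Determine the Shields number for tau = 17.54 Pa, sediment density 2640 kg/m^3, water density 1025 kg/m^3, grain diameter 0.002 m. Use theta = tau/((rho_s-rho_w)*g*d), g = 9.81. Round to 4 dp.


theta = tau / ((rho_s - rho_w) * g * d)
rho_s - rho_w = 2640 - 1025 = 1615
Denominator = 1615 * 9.81 * 0.002 = 31.686300
theta = 17.54 / 31.686300
theta = 0.5536

0.5536


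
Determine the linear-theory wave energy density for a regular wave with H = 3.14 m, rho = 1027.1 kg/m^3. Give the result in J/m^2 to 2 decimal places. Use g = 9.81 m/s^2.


E = (1/8) * rho * g * H^2
E = (1/8) * 1027.1 * 9.81 * 3.14^2
E = 0.125 * 1027.1 * 9.81 * 9.8596
E = 12417.98 J/m^2

12417.98


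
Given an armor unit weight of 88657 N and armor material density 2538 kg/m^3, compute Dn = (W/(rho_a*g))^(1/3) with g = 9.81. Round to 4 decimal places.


V = W / (rho_a * g)
V = 88657 / (2538 * 9.81)
V = 88657 / 24897.78
V = 3.560840 m^3
Dn = V^(1/3) = 3.560840^(1/3)
Dn = 1.5270 m

1.5270


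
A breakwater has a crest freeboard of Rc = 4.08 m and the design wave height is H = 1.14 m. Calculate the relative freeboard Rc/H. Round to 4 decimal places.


Relative freeboard = Rc / H
= 4.08 / 1.14
= 3.5789

3.5789


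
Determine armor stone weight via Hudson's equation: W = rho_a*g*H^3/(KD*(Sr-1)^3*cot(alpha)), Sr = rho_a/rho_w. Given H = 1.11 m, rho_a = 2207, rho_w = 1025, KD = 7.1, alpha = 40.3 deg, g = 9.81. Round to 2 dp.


Sr = rho_a / rho_w = 2207 / 1025 = 2.153171
(Sr - 1) = 1.153171
(Sr - 1)^3 = 1.533490
cot(40.3) = 1 / tan(40.3) = 1 / 0.848062 = 1.179160
Numerator = 2207 * 9.81 * 1.11^3 = 29610.1275
Denominator = 7.1 * 1.533490 * 1.179160 = 12.838425
W = 29610.1275 / 12.838425
W = 2306.37 N

2306.37


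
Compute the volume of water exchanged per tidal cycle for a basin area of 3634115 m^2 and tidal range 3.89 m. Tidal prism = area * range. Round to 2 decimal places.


Tidal prism = Area * Tidal range
P = 3634115 * 3.89
P = 14136707.35 m^3

14136707.35


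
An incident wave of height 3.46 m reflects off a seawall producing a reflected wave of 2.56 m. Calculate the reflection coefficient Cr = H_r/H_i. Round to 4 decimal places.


Cr = H_r / H_i
Cr = 2.56 / 3.46
Cr = 0.7399

0.7399


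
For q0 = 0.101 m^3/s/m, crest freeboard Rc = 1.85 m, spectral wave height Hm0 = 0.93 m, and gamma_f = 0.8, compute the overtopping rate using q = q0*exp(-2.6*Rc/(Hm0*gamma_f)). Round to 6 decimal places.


q = q0 * exp(-2.6 * Rc / (Hm0 * gamma_f))
Exponent = -2.6 * 1.85 / (0.93 * 0.8)
= -2.6 * 1.85 / 0.7440
= -6.465054
exp(-6.465054) = 0.001557
q = 0.101 * 0.001557
q = 0.000157 m^3/s/m

0.000157


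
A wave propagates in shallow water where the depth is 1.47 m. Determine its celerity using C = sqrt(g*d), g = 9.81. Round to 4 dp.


Using the shallow-water approximation:
C = sqrt(g * d) = sqrt(9.81 * 1.47)
C = sqrt(14.4207)
C = 3.7975 m/s

3.7975


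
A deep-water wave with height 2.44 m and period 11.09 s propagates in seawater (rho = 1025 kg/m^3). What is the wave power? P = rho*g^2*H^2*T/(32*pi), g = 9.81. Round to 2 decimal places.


P = rho * g^2 * H^2 * T / (32 * pi)
P = 1025 * 9.81^2 * 2.44^2 * 11.09 / (32 * pi)
P = 1025 * 96.2361 * 5.9536 * 11.09 / 100.53096
P = 64784.82 W/m

64784.82


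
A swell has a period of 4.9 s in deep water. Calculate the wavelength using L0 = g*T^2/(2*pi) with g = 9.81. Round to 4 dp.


L0 = g * T^2 / (2 * pi)
L0 = 9.81 * 4.9^2 / (2 * pi)
L0 = 9.81 * 24.0100 / 6.28319
L0 = 235.5381 / 6.28319
L0 = 37.4871 m

37.4871


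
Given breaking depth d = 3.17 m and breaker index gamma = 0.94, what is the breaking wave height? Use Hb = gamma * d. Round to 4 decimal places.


Hb = gamma * d
Hb = 0.94 * 3.17
Hb = 2.9798 m

2.9798


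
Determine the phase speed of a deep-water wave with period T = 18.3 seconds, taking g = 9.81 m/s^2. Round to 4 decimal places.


We use the deep-water celerity formula:
C = g * T / (2 * pi)
C = 9.81 * 18.3 / (2 * 3.14159...)
C = 179.523000 / 6.283185
C = 28.5720 m/s

28.5720


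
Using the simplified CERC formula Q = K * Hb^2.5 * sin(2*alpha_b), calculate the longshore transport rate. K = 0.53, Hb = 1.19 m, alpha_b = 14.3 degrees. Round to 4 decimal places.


Q = K * Hb^2.5 * sin(2 * alpha_b)
Hb^2.5 = 1.19^2.5 = 1.544783
sin(2 * 14.3) = sin(28.6) = 0.478692
Q = 0.53 * 1.544783 * 0.478692
Q = 0.3919 m^3/s

0.3919


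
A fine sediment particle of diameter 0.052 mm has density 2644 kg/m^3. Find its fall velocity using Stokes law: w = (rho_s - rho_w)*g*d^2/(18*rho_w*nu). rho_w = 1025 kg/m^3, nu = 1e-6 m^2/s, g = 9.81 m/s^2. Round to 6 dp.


w = (rho_s - rho_w) * g * d^2 / (18 * rho_w * nu)
d = 0.052 mm = 0.000052 m
rho_s - rho_w = 2644 - 1025 = 1619
Numerator = 1619 * 9.81 * (0.000052)^2 = 0.000042945983
Denominator = 18 * 1025 * 1e-6 = 0.018450
w = 0.002328 m/s

0.002328


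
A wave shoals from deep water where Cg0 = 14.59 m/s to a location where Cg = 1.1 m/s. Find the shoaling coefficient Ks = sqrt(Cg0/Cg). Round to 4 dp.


Ks = sqrt(Cg0 / Cg)
Ks = sqrt(14.59 / 1.1)
Ks = sqrt(13.2636)
Ks = 3.6419

3.6419


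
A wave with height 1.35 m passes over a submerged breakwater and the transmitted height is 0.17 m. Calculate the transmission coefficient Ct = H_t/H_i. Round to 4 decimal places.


Ct = H_t / H_i
Ct = 0.17 / 1.35
Ct = 0.1259

0.1259


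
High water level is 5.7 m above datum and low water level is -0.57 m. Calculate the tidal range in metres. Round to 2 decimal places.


Tidal range = High water - Low water
Tidal range = 5.7 - (-0.57)
Tidal range = 6.27 m

6.27


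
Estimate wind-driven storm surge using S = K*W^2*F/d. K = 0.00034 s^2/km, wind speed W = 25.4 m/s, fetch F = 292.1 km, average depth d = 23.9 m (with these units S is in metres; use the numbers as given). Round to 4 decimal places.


S = K * W^2 * F / d
W^2 = 25.4^2 = 645.16
S = 0.00034 * 645.16 * 292.1 / 23.9
Numerator = 0.00034 * 645.16 * 292.1 = 64.073420
S = 64.073420 / 23.9 = 2.6809 m

2.6809


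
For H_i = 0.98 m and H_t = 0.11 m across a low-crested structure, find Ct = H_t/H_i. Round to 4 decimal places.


Ct = H_t / H_i
Ct = 0.11 / 0.98
Ct = 0.1122

0.1122


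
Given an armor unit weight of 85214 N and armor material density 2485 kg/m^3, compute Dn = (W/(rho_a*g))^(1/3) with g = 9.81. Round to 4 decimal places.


V = W / (rho_a * g)
V = 85214 / (2485 * 9.81)
V = 85214 / 24377.85
V = 3.495550 m^3
Dn = V^(1/3) = 3.495550^(1/3)
Dn = 1.5177 m

1.5177


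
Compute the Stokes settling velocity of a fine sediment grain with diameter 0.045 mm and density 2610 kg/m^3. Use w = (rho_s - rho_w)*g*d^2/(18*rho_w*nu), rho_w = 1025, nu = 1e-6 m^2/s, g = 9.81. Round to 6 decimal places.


w = (rho_s - rho_w) * g * d^2 / (18 * rho_w * nu)
d = 0.045 mm = 0.000045 m
rho_s - rho_w = 2610 - 1025 = 1585
Numerator = 1585 * 9.81 * (0.000045)^2 = 0.000031486421
Denominator = 18 * 1025 * 1e-6 = 0.018450
w = 0.001707 m/s

0.001707


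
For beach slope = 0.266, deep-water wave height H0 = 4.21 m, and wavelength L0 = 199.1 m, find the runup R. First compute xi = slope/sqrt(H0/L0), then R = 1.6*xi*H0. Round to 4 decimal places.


xi = slope / sqrt(H0/L0)
H0/L0 = 4.21/199.1 = 0.021145
sqrt(0.021145) = 0.145414
xi = 0.266 / 0.145414 = 1.829263
R = 1.6 * xi * H0 = 1.6 * 1.829263 * 4.21
R = 12.3219 m

12.3219


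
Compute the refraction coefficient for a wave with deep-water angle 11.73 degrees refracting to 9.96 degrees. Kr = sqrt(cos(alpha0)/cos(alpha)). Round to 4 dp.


Kr = sqrt(cos(alpha0) / cos(alpha))
cos(11.73) = 0.979116
cos(9.96) = 0.984929
Kr = sqrt(0.979116 / 0.984929)
Kr = sqrt(0.994099)
Kr = 0.9970

0.9970


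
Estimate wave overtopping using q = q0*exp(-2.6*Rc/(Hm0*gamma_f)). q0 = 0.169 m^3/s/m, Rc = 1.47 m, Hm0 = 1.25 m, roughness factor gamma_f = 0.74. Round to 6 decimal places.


q = q0 * exp(-2.6 * Rc / (Hm0 * gamma_f))
Exponent = -2.6 * 1.47 / (1.25 * 0.74)
= -2.6 * 1.47 / 0.9250
= -4.131892
exp(-4.131892) = 0.016052
q = 0.169 * 0.016052
q = 0.002713 m^3/s/m

0.002713


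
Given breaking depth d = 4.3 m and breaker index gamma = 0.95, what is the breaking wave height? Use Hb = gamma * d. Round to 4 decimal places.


Hb = gamma * d
Hb = 0.95 * 4.3
Hb = 4.0850 m

4.0850


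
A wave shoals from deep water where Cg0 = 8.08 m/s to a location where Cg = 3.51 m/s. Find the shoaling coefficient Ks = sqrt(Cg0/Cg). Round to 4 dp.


Ks = sqrt(Cg0 / Cg)
Ks = sqrt(8.08 / 3.51)
Ks = sqrt(2.3020)
Ks = 1.5172

1.5172


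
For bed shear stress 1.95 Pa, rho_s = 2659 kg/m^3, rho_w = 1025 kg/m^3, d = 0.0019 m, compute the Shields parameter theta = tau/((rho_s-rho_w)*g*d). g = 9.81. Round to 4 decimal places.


theta = tau / ((rho_s - rho_w) * g * d)
rho_s - rho_w = 2659 - 1025 = 1634
Denominator = 1634 * 9.81 * 0.0019 = 30.456126
theta = 1.95 / 30.456126
theta = 0.0640

0.0640


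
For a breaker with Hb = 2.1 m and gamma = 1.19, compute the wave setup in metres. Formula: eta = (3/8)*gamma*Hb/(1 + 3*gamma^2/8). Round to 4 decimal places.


eta = (3/8) * gamma * Hb / (1 + 3*gamma^2/8)
Numerator = (3/8) * 1.19 * 2.1 = 0.937125
Denominator = 1 + 3*1.19^2/8 = 1 + 0.531038 = 1.531038
eta = 0.937125 / 1.531038
eta = 0.6121 m

0.6121


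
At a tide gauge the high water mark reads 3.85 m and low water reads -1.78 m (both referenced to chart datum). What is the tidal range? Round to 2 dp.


Tidal range = High water - Low water
Tidal range = 3.85 - (-1.78)
Tidal range = 5.63 m

5.63


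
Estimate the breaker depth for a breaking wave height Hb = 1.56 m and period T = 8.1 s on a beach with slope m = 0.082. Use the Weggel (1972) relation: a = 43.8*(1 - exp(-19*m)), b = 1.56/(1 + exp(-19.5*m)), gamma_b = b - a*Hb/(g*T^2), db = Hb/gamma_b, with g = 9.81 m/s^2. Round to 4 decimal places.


a = 43.8 * (1 - exp(-19 * m))
exp(-19 * 0.082) = exp(-1.5580) = 0.210557
a = 43.8 * (1 - 0.210557) = 34.577614
b = 1.56 / (1 + exp(-19.5 * m))
exp(-19.5 * 0.082) = exp(-1.5990) = 0.202099
b = 1.56 / (1 + 0.202099) = 1.297731
Hb / (g * T^2) = 1.56 / (9.81 * 8.1^2) = 1.56 / 643.6341 = 0.00242374
gamma_b = b - a * Hb/(g*T^2) = 1.297731 - 34.577614 * 0.00242374 = 1.213924
db = Hb / gamma_b = 1.56 / 1.213924
db = 1.2851 m

1.2851


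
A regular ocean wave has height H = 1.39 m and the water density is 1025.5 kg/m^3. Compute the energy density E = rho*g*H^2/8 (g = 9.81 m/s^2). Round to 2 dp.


E = (1/8) * rho * g * H^2
E = (1/8) * 1025.5 * 9.81 * 1.39^2
E = 0.125 * 1025.5 * 9.81 * 1.9321
E = 2429.65 J/m^2

2429.65


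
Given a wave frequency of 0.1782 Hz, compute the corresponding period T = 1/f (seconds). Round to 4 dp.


T = 1 / f
T = 1 / 0.1782
T = 5.6117 s

5.6117


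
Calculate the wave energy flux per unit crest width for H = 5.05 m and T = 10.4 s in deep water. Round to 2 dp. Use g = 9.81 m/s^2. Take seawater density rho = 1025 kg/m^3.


P = rho * g^2 * H^2 * T / (32 * pi)
P = 1025 * 9.81^2 * 5.05^2 * 10.4 / (32 * pi)
P = 1025 * 96.2361 * 25.5025 * 10.4 / 100.53096
P = 260242.44 W/m

260242.44


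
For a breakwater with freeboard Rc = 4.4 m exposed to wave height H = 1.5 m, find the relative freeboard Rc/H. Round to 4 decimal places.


Relative freeboard = Rc / H
= 4.4 / 1.5
= 2.9333

2.9333


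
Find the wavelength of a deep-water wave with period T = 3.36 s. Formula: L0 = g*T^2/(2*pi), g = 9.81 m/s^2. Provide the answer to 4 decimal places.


L0 = g * T^2 / (2 * pi)
L0 = 9.81 * 3.36^2 / (2 * pi)
L0 = 9.81 * 11.2896 / 6.28319
L0 = 110.7510 / 6.28319
L0 = 17.6266 m

17.6266


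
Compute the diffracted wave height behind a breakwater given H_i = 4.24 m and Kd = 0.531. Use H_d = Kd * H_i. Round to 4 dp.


H_d = Kd * H_i
H_d = 0.531 * 4.24
H_d = 2.2514 m

2.2514


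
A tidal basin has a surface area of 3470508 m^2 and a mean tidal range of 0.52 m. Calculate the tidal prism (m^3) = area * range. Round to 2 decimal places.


Tidal prism = Area * Tidal range
P = 3470508 * 0.52
P = 1804664.16 m^3

1804664.16


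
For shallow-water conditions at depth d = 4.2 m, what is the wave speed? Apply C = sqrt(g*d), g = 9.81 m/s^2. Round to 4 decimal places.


Using the shallow-water approximation:
C = sqrt(g * d) = sqrt(9.81 * 4.2)
C = sqrt(41.2020)
C = 6.4189 m/s

6.4189


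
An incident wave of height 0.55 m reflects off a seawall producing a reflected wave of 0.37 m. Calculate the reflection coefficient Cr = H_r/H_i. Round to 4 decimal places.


Cr = H_r / H_i
Cr = 0.37 / 0.55
Cr = 0.6727

0.6727


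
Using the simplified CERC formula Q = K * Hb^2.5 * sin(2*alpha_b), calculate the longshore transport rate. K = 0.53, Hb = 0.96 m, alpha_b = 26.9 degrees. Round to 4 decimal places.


Q = K * Hb^2.5 * sin(2 * alpha_b)
Hb^2.5 = 0.96^2.5 = 0.902980
sin(2 * 26.9) = sin(53.8) = 0.806960
Q = 0.53 * 0.902980 * 0.806960
Q = 0.3862 m^3/s

0.3862


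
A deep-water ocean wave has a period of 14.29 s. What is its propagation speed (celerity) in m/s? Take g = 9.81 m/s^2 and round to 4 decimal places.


We use the deep-water celerity formula:
C = g * T / (2 * pi)
C = 9.81 * 14.29 / (2 * 3.14159...)
C = 140.184900 / 6.283185
C = 22.3111 m/s

22.3111


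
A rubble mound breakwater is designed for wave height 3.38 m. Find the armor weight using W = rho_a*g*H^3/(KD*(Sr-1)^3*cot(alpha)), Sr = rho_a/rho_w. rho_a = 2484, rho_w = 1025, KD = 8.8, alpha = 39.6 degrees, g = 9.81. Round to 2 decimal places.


Sr = rho_a / rho_w = 2484 / 1025 = 2.423415
(Sr - 1) = 1.423415
(Sr - 1)^3 = 2.883994
cot(39.6) = 1 / tan(39.6) = 1 / 0.827272 = 1.208792
Numerator = 2484 * 9.81 * 3.38^3 = 940958.9983
Denominator = 8.8 * 2.883994 * 1.208792 = 30.678114
W = 940958.9983 / 30.678114
W = 30672.00 N

30672.00


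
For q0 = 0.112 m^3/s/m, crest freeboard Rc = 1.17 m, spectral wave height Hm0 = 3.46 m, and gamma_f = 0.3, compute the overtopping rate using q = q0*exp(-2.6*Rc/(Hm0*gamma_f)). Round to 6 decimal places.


q = q0 * exp(-2.6 * Rc / (Hm0 * gamma_f))
Exponent = -2.6 * 1.17 / (3.46 * 0.3)
= -2.6 * 1.17 / 1.0380
= -2.930636
exp(-2.930636) = 0.053363
q = 0.112 * 0.053363
q = 0.005977 m^3/s/m

0.005977


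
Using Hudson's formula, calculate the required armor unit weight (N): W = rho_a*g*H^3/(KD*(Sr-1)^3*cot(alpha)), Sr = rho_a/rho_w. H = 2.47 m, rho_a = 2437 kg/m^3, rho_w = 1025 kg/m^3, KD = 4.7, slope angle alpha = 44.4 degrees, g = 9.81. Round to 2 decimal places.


Sr = rho_a / rho_w = 2437 / 1025 = 2.377561
(Sr - 1) = 1.377561
(Sr - 1)^3 = 2.614162
cot(44.4) = 1 / tan(44.4) = 1 / 0.979272 = 1.021166
Numerator = 2437 * 9.81 * 2.47^3 = 360259.4622
Denominator = 4.7 * 2.614162 * 1.021166 = 12.546623
W = 360259.4622 / 12.546623
W = 28713.66 N

28713.66


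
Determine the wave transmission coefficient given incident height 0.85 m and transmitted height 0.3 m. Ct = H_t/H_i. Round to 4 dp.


Ct = H_t / H_i
Ct = 0.3 / 0.85
Ct = 0.3529

0.3529


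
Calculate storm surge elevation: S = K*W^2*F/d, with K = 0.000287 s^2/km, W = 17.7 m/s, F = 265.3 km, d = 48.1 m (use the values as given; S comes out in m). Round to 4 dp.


S = K * W^2 * F / d
W^2 = 17.7^2 = 313.29
S = 0.000287 * 313.29 * 265.3 / 48.1
Numerator = 0.000287 * 313.29 * 265.3 = 23.854245
S = 23.854245 / 48.1 = 0.4959 m

0.4959


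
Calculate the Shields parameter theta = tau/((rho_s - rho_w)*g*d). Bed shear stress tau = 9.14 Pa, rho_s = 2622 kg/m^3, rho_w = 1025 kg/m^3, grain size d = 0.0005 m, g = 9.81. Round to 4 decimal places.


theta = tau / ((rho_s - rho_w) * g * d)
rho_s - rho_w = 2622 - 1025 = 1597
Denominator = 1597 * 9.81 * 0.0005 = 7.833285
theta = 9.14 / 7.833285
theta = 1.1668

1.1668


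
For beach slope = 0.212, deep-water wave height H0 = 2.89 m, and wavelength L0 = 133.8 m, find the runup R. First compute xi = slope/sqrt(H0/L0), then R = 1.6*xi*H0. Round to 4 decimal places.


xi = slope / sqrt(H0/L0)
H0/L0 = 2.89/133.8 = 0.021599
sqrt(0.021599) = 0.146967
xi = 0.212 / 0.146967 = 1.442497
R = 1.6 * xi * H0 = 1.6 * 1.442497 * 2.89
R = 6.6701 m

6.6701


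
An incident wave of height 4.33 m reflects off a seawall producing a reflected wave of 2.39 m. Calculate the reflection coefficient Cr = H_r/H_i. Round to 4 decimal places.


Cr = H_r / H_i
Cr = 2.39 / 4.33
Cr = 0.5520

0.5520


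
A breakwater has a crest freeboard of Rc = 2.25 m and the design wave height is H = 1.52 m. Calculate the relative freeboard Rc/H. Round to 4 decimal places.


Relative freeboard = Rc / H
= 2.25 / 1.52
= 1.4803

1.4803


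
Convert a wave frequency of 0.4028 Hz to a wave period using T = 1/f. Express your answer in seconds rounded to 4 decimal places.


T = 1 / f
T = 1 / 0.4028
T = 2.4826 s

2.4826


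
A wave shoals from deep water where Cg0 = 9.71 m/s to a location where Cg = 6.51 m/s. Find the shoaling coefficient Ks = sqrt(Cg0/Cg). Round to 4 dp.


Ks = sqrt(Cg0 / Cg)
Ks = sqrt(9.71 / 6.51)
Ks = sqrt(1.4916)
Ks = 1.2213

1.2213


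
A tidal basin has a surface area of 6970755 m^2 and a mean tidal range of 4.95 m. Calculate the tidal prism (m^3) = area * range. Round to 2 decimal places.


Tidal prism = Area * Tidal range
P = 6970755 * 4.95
P = 34505237.25 m^3

34505237.25


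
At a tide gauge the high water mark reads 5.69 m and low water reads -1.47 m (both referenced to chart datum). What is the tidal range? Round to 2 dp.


Tidal range = High water - Low water
Tidal range = 5.69 - (-1.47)
Tidal range = 7.16 m

7.16


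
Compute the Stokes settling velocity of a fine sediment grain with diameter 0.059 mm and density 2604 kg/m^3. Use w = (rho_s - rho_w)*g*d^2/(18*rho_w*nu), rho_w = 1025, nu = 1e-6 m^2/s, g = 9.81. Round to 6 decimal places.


w = (rho_s - rho_w) * g * d^2 / (18 * rho_w * nu)
d = 0.059 mm = 0.000059 m
rho_s - rho_w = 2604 - 1025 = 1579
Numerator = 1579 * 9.81 * (0.000059)^2 = 0.000053920655
Denominator = 18 * 1025 * 1e-6 = 0.018450
w = 0.002923 m/s

0.002923


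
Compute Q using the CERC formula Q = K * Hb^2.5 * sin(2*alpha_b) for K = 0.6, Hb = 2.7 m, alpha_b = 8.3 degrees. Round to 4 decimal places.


Q = K * Hb^2.5 * sin(2 * alpha_b)
Hb^2.5 = 2.7^2.5 = 11.978692
sin(2 * 8.3) = sin(16.6) = 0.285688
Q = 0.6 * 11.978692 * 0.285688
Q = 2.0533 m^3/s

2.0533


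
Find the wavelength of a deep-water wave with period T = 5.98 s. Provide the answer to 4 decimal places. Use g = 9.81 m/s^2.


L0 = g * T^2 / (2 * pi)
L0 = 9.81 * 5.98^2 / (2 * pi)
L0 = 9.81 * 35.7604 / 6.28319
L0 = 350.8095 / 6.28319
L0 = 55.8331 m

55.8331


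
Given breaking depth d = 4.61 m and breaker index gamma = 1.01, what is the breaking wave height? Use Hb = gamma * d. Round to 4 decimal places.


Hb = gamma * d
Hb = 1.01 * 4.61
Hb = 4.6561 m

4.6561


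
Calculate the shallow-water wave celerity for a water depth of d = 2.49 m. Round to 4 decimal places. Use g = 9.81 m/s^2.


Using the shallow-water approximation:
C = sqrt(g * d) = sqrt(9.81 * 2.49)
C = sqrt(24.4269)
C = 4.9424 m/s

4.9424


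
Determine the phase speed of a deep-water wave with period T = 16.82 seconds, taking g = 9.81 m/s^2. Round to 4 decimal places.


We use the deep-water celerity formula:
C = g * T / (2 * pi)
C = 9.81 * 16.82 / (2 * 3.14159...)
C = 165.004200 / 6.283185
C = 26.2612 m/s

26.2612


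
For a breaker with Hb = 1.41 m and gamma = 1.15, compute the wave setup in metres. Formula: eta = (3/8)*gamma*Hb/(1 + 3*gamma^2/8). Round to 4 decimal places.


eta = (3/8) * gamma * Hb / (1 + 3*gamma^2/8)
Numerator = (3/8) * 1.15 * 1.41 = 0.608062
Denominator = 1 + 3*1.15^2/8 = 1 + 0.495938 = 1.495938
eta = 0.608062 / 1.495938
eta = 0.4065 m

0.4065


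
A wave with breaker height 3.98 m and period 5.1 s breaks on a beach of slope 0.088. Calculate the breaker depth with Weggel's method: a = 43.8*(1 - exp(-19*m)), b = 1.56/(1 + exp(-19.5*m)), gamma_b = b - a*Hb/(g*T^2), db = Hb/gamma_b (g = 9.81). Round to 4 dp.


a = 43.8 * (1 - exp(-19 * m))
exp(-19 * 0.088) = exp(-1.6720) = 0.187871
a = 43.8 * (1 - 0.187871) = 35.571252
b = 1.56 / (1 + exp(-19.5 * m))
exp(-19.5 * 0.088) = exp(-1.7160) = 0.179784
b = 1.56 / (1 + 0.179784) = 1.322276
Hb / (g * T^2) = 3.98 / (9.81 * 5.1^2) = 3.98 / 255.1581 = 0.01559817
gamma_b = b - a * Hb/(g*T^2) = 1.322276 - 35.571252 * 0.01559817 = 0.767430
db = Hb / gamma_b = 3.98 / 0.767430
db = 5.1861 m

5.1861


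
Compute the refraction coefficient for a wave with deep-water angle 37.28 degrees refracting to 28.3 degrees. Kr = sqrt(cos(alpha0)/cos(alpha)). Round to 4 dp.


Kr = sqrt(cos(alpha0) / cos(alpha))
cos(37.28) = 0.795685
cos(28.3) = 0.880477
Kr = sqrt(0.795685 / 0.880477)
Kr = sqrt(0.903697)
Kr = 0.9506

0.9506
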